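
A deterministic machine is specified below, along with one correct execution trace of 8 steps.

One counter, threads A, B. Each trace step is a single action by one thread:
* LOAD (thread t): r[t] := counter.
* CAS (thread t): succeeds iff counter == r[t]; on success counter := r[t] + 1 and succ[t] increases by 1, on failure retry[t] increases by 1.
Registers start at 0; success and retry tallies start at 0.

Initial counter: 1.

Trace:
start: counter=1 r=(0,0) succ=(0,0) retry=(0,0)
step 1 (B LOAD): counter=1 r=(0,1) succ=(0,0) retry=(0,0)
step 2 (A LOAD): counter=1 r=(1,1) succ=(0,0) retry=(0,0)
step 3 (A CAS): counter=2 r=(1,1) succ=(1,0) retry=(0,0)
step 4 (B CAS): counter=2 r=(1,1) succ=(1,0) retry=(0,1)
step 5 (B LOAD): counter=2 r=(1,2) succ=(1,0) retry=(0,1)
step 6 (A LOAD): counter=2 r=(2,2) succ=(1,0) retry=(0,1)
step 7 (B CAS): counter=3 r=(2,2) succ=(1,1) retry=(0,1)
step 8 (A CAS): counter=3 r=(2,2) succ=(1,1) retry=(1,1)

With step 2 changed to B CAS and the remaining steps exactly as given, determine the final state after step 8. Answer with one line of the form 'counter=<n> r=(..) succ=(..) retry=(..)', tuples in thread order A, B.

(re-executing from step 2 with the substitution; state before step 2: counter=1 r=(0,1) succ=(0,0) retry=(0,0))
step 2 (B CAS): counter=2 r=(0,1) succ=(0,1) retry=(0,0)
step 3 (A CAS): counter=2 r=(0,1) succ=(0,1) retry=(1,0)
step 4 (B CAS): counter=2 r=(0,1) succ=(0,1) retry=(1,1)
step 5 (B LOAD): counter=2 r=(0,2) succ=(0,1) retry=(1,1)
step 6 (A LOAD): counter=2 r=(2,2) succ=(0,1) retry=(1,1)
step 7 (B CAS): counter=3 r=(2,2) succ=(0,2) retry=(1,1)
step 8 (A CAS): counter=3 r=(2,2) succ=(0,2) retry=(2,1)

counter=3 r=(2,2) succ=(0,2) retry=(2,1)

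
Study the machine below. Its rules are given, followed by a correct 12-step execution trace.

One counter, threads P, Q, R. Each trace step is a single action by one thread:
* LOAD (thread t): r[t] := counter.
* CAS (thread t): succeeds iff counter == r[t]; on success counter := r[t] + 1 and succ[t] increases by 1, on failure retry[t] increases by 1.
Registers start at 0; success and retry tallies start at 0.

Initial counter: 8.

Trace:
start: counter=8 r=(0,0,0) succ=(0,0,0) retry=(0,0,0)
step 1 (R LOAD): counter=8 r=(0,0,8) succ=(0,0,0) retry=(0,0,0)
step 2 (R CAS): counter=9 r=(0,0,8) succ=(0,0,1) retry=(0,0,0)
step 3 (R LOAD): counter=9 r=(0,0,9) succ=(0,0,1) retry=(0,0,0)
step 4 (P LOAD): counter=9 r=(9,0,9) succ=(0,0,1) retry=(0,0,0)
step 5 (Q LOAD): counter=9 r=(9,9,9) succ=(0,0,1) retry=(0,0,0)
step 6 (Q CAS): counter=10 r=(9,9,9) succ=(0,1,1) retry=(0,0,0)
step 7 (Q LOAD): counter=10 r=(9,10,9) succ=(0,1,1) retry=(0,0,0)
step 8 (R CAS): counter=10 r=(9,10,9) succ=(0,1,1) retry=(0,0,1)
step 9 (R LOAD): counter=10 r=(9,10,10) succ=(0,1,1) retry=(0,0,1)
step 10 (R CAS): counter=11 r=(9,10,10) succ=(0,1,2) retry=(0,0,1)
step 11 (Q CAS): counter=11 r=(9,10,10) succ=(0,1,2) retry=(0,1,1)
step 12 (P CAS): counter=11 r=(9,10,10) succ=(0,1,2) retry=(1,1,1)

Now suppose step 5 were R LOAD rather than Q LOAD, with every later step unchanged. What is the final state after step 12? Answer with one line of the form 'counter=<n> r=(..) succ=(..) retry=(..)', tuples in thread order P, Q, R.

(re-executing from step 5 with the substitution; state before step 5: counter=9 r=(9,0,9) succ=(0,0,1) retry=(0,0,0))
step 5 (R LOAD): counter=9 r=(9,0,9) succ=(0,0,1) retry=(0,0,0)
step 6 (Q CAS): counter=9 r=(9,0,9) succ=(0,0,1) retry=(0,1,0)
step 7 (Q LOAD): counter=9 r=(9,9,9) succ=(0,0,1) retry=(0,1,0)
step 8 (R CAS): counter=10 r=(9,9,9) succ=(0,0,2) retry=(0,1,0)
step 9 (R LOAD): counter=10 r=(9,9,10) succ=(0,0,2) retry=(0,1,0)
step 10 (R CAS): counter=11 r=(9,9,10) succ=(0,0,3) retry=(0,1,0)
step 11 (Q CAS): counter=11 r=(9,9,10) succ=(0,0,3) retry=(0,2,0)
step 12 (P CAS): counter=11 r=(9,9,10) succ=(0,0,3) retry=(1,2,0)

counter=11 r=(9,9,10) succ=(0,0,3) retry=(1,2,0)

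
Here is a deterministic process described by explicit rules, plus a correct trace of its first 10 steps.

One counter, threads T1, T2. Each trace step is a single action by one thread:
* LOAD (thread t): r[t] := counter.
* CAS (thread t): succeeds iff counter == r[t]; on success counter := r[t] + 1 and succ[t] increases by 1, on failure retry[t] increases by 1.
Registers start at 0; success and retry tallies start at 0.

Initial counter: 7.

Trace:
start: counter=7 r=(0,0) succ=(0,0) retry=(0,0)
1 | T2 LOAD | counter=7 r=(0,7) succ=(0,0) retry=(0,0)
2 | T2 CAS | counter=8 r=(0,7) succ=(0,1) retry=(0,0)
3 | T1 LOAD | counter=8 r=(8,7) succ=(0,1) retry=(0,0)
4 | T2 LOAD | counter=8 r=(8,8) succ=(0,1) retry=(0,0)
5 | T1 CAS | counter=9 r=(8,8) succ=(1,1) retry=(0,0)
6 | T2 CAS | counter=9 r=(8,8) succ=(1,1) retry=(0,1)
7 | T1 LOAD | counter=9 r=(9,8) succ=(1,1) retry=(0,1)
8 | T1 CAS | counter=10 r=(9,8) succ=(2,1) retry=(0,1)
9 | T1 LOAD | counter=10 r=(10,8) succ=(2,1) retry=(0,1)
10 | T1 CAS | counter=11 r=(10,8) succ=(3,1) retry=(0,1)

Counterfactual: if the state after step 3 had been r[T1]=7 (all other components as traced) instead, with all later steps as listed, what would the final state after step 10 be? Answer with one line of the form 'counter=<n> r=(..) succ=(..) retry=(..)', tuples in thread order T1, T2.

counter=11 r=(10,8) succ=(2,2) retry=(1,0)

state after step 3 := counter=8 r=(7,7) succ=(0,1) retry=(0,0)
4 | T2 LOAD | counter=8 r=(7,8) succ=(0,1) retry=(0,0)
5 | T1 CAS | counter=8 r=(7,8) succ=(0,1) retry=(1,0)
6 | T2 CAS | counter=9 r=(7,8) succ=(0,2) retry=(1,0)
7 | T1 LOAD | counter=9 r=(9,8) succ=(0,2) retry=(1,0)
8 | T1 CAS | counter=10 r=(9,8) succ=(1,2) retry=(1,0)
9 | T1 LOAD | counter=10 r=(10,8) succ=(1,2) retry=(1,0)
10 | T1 CAS | counter=11 r=(10,8) succ=(2,2) retry=(1,0)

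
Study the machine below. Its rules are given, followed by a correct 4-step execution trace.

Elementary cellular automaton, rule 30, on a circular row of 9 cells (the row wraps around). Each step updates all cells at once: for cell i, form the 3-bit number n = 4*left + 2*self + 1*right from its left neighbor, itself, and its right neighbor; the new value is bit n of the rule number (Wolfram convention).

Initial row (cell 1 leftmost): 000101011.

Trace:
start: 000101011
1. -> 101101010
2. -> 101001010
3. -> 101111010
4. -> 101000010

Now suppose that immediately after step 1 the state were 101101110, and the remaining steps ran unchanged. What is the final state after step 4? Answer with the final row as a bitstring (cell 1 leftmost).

001000001

state after step 1 := 101101110
2. -> 101001000
3. -> 101111101
4. -> 001000001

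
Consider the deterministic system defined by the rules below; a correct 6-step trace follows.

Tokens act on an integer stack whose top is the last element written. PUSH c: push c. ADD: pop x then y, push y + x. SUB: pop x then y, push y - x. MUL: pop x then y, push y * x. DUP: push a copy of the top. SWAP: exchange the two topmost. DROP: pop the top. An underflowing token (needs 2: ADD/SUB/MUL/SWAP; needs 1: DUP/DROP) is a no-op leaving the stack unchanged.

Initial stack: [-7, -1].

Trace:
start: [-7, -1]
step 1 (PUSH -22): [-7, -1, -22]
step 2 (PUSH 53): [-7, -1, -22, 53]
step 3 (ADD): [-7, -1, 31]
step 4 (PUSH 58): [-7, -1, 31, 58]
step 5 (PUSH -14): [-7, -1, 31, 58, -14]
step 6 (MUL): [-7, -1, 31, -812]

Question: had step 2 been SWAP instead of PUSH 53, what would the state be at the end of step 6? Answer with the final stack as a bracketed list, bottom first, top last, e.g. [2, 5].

[-7, -23, -812]

(re-executing from step 2 with the substitution; state before step 2: [-7, -1, -22])
step 2 (SWAP): [-7, -22, -1]
step 3 (ADD): [-7, -23]
step 4 (PUSH 58): [-7, -23, 58]
step 5 (PUSH -14): [-7, -23, 58, -14]
step 6 (MUL): [-7, -23, -812]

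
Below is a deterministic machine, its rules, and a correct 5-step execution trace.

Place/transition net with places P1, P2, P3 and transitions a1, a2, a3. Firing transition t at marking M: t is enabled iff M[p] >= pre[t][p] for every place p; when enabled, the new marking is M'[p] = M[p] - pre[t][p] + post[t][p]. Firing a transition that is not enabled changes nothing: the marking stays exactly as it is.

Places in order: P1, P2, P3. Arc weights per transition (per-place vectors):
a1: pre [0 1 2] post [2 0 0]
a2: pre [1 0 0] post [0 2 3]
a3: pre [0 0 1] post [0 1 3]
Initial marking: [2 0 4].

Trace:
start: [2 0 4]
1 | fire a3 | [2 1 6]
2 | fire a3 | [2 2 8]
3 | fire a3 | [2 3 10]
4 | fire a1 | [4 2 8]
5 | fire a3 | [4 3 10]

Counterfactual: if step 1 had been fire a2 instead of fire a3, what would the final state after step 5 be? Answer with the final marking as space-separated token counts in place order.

(re-executing from step 1 with the substitution; state before step 1: [2 0 4])
1 | fire a2 | [1 2 7]
2 | fire a3 | [1 3 9]
3 | fire a3 | [1 4 11]
4 | fire a1 | [3 3 9]
5 | fire a3 | [3 4 11]

3 4 11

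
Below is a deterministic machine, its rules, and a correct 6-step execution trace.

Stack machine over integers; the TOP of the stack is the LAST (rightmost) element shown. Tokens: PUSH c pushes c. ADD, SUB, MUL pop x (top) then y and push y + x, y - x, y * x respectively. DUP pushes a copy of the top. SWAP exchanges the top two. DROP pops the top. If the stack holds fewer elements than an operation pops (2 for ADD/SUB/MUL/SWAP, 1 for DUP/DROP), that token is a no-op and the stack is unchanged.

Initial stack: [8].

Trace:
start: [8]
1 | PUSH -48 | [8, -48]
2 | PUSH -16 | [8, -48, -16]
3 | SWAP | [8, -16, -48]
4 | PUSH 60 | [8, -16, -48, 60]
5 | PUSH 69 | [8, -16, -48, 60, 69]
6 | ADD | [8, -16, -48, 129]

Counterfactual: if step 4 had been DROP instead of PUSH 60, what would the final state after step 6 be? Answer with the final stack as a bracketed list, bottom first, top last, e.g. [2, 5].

(re-executing from step 4 with the substitution; state before step 4: [8, -16, -48])
4 | DROP | [8, -16]
5 | PUSH 69 | [8, -16, 69]
6 | ADD | [8, 53]

[8, 53]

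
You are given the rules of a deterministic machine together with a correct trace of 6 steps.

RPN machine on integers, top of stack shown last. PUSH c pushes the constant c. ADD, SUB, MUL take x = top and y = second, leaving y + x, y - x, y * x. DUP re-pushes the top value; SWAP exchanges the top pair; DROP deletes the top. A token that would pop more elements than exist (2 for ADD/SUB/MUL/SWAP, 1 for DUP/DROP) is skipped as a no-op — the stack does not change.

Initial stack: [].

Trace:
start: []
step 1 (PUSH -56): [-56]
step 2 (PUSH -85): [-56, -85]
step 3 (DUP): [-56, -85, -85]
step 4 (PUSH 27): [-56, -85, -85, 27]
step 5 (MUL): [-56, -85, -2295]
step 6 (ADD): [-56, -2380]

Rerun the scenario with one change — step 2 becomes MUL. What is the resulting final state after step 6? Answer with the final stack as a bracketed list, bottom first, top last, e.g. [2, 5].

[-1568]

(re-executing from step 2 with the substitution; state before step 2: [-56])
step 2 (MUL): [-56]
step 3 (DUP): [-56, -56]
step 4 (PUSH 27): [-56, -56, 27]
step 5 (MUL): [-56, -1512]
step 6 (ADD): [-1568]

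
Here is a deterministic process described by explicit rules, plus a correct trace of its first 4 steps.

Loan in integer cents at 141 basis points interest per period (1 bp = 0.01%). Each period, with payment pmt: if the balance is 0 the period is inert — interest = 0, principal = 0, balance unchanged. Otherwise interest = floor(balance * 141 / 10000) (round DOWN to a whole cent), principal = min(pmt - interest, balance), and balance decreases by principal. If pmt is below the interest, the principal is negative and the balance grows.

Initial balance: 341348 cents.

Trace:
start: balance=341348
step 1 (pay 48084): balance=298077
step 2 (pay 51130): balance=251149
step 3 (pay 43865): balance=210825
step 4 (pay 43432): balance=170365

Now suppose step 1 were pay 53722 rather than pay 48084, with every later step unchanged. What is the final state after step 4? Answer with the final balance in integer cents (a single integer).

(re-executing from step 1 with the substitution; state before step 1: balance=341348)
step 1 (pay 53722): balance=292439
step 2 (pay 51130): balance=245432
step 3 (pay 43865): balance=205027
step 4 (pay 43432): balance=164485

164485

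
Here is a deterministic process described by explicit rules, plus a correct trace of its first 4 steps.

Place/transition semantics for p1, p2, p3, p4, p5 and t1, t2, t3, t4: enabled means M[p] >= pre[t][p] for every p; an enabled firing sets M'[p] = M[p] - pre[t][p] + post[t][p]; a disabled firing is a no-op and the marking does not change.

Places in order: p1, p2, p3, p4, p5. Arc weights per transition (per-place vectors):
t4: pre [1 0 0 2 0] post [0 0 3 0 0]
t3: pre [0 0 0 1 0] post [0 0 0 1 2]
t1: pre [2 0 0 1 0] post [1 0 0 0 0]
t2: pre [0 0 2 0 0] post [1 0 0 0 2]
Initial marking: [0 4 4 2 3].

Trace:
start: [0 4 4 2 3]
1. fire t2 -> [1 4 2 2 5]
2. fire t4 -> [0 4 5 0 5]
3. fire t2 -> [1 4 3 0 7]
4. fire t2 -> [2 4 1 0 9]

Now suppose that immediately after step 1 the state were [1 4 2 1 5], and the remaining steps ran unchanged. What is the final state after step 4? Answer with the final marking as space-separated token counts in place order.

2 4 0 1 7

state after step 1 := [1 4 2 1 5]
2. fire t4 -> [1 4 2 1 5]
3. fire t2 -> [2 4 0 1 7]
4. fire t2 -> [2 4 0 1 7]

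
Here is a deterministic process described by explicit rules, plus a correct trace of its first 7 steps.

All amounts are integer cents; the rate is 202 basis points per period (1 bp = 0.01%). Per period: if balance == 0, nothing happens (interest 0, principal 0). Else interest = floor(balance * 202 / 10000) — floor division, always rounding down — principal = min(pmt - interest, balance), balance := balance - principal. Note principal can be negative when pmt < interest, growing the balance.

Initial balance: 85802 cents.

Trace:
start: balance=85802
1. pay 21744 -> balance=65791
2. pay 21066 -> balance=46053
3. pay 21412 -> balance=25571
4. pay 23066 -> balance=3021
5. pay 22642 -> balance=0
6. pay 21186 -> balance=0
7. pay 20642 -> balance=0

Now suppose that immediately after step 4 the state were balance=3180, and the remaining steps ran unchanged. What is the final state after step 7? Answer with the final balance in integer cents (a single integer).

state after step 4 := balance=3180
5. pay 22642 -> balance=0
6. pay 21186 -> balance=0
7. pay 20642 -> balance=0

0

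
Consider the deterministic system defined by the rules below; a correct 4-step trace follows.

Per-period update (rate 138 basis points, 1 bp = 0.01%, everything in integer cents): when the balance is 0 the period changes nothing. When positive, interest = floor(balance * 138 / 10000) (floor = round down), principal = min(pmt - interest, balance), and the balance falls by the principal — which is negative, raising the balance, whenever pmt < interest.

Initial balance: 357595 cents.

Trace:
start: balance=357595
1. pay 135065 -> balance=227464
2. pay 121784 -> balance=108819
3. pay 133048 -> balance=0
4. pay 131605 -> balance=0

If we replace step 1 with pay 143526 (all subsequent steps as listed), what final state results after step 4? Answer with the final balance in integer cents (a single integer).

0

(re-executing from step 1 with the substitution; state before step 1: balance=357595)
1. pay 143526 -> balance=219003
2. pay 121784 -> balance=100241
3. pay 133048 -> balance=0
4. pay 131605 -> balance=0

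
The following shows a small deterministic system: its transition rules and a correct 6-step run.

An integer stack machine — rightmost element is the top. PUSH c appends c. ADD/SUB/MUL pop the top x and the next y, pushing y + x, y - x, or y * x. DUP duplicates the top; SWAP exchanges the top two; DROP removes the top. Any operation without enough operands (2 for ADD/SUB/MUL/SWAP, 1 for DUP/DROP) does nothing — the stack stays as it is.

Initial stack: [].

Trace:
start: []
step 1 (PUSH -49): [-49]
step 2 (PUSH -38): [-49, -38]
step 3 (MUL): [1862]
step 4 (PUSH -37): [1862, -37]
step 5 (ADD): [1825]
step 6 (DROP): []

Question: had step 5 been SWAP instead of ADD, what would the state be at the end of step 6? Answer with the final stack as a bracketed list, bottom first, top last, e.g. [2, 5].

[-37]

(re-executing from step 5 with the substitution; state before step 5: [1862, -37])
step 5 (SWAP): [-37, 1862]
step 6 (DROP): [-37]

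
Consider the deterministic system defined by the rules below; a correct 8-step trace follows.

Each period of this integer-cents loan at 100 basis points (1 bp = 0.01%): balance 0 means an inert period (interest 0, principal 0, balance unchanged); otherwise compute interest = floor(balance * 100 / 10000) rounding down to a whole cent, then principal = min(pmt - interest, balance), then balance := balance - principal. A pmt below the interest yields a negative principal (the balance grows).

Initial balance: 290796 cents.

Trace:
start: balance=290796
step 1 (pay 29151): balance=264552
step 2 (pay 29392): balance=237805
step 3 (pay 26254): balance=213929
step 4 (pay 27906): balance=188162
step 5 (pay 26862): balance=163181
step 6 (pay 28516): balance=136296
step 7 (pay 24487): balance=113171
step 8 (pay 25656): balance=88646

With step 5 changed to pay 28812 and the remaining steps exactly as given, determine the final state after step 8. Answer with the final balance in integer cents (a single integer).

(re-executing from step 5 with the substitution; state before step 5: balance=188162)
step 5 (pay 28812): balance=161231
step 6 (pay 28516): balance=134327
step 7 (pay 24487): balance=111183
step 8 (pay 25656): balance=86638

86638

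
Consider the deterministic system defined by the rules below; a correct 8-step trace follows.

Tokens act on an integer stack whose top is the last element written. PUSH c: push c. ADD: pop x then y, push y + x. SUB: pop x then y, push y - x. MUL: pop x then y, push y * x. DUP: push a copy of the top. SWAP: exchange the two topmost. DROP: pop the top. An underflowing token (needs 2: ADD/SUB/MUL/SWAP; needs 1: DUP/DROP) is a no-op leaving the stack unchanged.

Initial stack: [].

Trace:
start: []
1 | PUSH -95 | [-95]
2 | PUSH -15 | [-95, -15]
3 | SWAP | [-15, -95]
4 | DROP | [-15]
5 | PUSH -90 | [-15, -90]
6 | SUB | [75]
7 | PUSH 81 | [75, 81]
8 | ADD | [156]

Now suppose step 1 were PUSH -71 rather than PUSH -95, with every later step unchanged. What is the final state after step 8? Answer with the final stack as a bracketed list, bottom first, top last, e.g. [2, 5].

(re-executing from step 1 with the substitution; state before step 1: [])
1 | PUSH -71 | [-71]
2 | PUSH -15 | [-71, -15]
3 | SWAP | [-15, -71]
4 | DROP | [-15]
5 | PUSH -90 | [-15, -90]
6 | SUB | [75]
7 | PUSH 81 | [75, 81]
8 | ADD | [156]

[156]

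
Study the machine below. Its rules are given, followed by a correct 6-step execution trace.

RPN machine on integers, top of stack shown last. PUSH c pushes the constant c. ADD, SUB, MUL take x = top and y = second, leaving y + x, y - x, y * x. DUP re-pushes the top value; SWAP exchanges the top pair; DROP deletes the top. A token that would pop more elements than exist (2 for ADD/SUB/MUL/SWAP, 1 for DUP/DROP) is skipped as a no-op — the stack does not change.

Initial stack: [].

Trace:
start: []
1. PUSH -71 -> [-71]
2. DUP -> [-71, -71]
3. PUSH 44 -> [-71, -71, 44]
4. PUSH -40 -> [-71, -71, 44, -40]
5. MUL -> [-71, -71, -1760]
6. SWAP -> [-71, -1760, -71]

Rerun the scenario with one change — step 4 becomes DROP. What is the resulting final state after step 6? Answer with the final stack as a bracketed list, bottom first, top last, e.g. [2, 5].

[5041]

(re-executing from step 4 with the substitution; state before step 4: [-71, -71, 44])
4. DROP -> [-71, -71]
5. MUL -> [5041]
6. SWAP -> [5041]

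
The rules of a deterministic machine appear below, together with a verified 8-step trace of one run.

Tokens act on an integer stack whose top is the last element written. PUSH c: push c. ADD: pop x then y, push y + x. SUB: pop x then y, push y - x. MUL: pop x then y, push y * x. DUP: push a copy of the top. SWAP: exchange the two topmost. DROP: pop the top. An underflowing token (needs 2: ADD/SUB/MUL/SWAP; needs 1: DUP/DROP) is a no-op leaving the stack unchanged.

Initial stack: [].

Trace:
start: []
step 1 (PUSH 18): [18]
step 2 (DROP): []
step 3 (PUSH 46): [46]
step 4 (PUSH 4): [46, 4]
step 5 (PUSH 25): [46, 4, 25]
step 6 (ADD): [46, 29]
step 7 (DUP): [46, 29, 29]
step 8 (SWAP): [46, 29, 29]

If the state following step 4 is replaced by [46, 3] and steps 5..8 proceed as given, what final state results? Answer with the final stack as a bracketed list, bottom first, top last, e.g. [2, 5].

state after step 4 := [46, 3]
step 5 (PUSH 25): [46, 3, 25]
step 6 (ADD): [46, 28]
step 7 (DUP): [46, 28, 28]
step 8 (SWAP): [46, 28, 28]

[46, 28, 28]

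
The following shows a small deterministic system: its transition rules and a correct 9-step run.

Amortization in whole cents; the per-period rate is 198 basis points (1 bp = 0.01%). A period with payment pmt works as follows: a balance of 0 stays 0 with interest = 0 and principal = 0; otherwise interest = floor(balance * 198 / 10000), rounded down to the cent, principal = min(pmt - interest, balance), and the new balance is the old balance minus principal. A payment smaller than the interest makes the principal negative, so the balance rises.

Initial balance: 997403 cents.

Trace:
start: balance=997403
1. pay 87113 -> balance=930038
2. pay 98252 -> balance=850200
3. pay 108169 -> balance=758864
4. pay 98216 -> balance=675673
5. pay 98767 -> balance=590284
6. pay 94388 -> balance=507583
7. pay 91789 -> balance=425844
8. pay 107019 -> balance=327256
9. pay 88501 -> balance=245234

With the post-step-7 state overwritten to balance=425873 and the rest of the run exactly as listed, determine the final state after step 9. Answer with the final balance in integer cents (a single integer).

245265

state after step 7 := balance=425873
8. pay 107019 -> balance=327286
9. pay 88501 -> balance=245265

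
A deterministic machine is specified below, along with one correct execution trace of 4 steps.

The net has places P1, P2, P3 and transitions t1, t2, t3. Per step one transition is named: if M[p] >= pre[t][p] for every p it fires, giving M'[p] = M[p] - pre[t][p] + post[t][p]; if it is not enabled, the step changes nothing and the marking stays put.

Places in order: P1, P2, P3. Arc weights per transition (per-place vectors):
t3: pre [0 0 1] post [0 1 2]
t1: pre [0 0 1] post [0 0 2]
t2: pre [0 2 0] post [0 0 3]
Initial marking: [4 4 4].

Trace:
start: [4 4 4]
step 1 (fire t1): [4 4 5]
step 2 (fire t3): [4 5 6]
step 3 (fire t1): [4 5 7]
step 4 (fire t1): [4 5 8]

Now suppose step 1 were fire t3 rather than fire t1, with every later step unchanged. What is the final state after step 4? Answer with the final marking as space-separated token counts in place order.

(re-executing from step 1 with the substitution; state before step 1: [4 4 4])
step 1 (fire t3): [4 5 5]
step 2 (fire t3): [4 6 6]
step 3 (fire t1): [4 6 7]
step 4 (fire t1): [4 6 8]

4 6 8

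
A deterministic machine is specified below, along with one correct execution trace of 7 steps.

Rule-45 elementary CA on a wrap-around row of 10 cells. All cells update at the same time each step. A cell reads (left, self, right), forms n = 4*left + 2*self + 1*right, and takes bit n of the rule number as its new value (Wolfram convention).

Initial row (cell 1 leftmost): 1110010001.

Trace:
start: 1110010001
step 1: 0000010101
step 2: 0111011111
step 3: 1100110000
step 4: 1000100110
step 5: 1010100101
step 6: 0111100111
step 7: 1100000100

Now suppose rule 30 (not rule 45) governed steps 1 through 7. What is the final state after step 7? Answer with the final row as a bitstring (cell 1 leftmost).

(re-executing steps 1..7 under rule 30; state before step 1: 1110010001)
step 1: 0001111011
step 2: 1011000010
step 3: 1010100110
step 4: 1010111100
step 5: 1010100011
step 6: 0010110110
step 7: 0110100101

0110100101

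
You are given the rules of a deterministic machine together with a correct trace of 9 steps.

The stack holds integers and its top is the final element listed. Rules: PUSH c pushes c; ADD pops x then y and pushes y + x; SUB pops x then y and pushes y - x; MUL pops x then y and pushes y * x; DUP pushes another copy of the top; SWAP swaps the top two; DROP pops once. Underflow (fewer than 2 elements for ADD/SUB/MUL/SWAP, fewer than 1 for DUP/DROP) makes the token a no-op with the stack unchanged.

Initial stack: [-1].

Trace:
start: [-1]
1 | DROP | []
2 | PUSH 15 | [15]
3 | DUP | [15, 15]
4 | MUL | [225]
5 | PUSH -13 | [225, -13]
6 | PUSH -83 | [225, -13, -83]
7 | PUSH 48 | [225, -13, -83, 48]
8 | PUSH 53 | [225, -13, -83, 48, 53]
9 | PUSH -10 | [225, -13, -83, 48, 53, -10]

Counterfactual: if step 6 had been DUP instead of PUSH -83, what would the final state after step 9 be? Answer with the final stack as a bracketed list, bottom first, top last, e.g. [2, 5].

[225, -13, -13, 48, 53, -10]

(re-executing from step 6 with the substitution; state before step 6: [225, -13])
6 | DUP | [225, -13, -13]
7 | PUSH 48 | [225, -13, -13, 48]
8 | PUSH 53 | [225, -13, -13, 48, 53]
9 | PUSH -10 | [225, -13, -13, 48, 53, -10]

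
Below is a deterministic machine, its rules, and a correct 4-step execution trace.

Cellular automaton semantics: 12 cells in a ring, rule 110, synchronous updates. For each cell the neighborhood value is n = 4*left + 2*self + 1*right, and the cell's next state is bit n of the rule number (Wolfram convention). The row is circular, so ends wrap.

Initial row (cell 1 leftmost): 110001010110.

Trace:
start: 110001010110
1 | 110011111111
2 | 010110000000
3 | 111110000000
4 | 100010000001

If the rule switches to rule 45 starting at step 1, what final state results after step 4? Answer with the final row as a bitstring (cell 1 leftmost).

(re-executing steps 1..4 under rule 45; state before step 1: 110001010110)
1 | 100101111101
2 | 000111000011
3 | 010100011010
4 | 011101010110

011101010110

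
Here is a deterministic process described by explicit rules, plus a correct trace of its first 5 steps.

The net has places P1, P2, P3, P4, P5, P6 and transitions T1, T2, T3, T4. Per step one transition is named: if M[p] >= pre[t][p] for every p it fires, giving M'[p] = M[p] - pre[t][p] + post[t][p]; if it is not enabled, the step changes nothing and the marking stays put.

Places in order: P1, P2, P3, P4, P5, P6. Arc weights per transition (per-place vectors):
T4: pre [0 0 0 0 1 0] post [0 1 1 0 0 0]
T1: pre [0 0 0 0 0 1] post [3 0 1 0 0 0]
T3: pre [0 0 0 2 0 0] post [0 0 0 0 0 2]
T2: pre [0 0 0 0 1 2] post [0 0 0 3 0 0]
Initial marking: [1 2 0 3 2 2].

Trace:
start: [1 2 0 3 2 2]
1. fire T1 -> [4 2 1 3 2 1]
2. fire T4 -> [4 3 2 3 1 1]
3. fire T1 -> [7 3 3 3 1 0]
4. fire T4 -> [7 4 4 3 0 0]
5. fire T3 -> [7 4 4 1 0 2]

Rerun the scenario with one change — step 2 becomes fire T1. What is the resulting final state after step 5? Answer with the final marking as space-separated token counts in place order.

7 3 3 1 1 2

(re-executing from step 2 with the substitution; state before step 2: [4 2 1 3 2 1])
2. fire T1 -> [7 2 2 3 2 0]
3. fire T1 -> [7 2 2 3 2 0]
4. fire T4 -> [7 3 3 3 1 0]
5. fire T3 -> [7 3 3 1 1 2]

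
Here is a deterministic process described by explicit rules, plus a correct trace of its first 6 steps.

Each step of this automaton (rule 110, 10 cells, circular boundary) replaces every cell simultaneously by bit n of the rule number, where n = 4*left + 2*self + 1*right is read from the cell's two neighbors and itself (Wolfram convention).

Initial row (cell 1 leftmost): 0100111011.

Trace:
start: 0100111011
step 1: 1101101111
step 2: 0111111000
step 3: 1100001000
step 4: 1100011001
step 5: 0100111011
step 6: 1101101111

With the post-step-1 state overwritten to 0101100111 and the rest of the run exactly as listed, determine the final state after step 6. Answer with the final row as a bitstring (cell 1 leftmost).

0110100111

state after step 1 := 0101100111
step 2: 1111101101
step 3: 0000111111
step 4: 0001100001
step 5: 0011100011
step 6: 0110100111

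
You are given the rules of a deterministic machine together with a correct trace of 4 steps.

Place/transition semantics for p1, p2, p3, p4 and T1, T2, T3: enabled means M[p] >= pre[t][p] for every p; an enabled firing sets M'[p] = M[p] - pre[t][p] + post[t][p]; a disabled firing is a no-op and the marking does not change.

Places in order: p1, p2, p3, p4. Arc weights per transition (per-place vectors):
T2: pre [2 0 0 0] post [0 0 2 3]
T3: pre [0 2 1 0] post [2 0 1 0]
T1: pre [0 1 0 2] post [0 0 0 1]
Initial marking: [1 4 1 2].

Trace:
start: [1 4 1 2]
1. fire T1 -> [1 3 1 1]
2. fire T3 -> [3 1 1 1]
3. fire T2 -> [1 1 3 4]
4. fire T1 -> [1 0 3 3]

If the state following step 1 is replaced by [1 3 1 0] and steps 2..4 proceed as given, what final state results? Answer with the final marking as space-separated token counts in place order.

state after step 1 := [1 3 1 0]
2. fire T3 -> [3 1 1 0]
3. fire T2 -> [1 1 3 3]
4. fire T1 -> [1 0 3 2]

1 0 3 2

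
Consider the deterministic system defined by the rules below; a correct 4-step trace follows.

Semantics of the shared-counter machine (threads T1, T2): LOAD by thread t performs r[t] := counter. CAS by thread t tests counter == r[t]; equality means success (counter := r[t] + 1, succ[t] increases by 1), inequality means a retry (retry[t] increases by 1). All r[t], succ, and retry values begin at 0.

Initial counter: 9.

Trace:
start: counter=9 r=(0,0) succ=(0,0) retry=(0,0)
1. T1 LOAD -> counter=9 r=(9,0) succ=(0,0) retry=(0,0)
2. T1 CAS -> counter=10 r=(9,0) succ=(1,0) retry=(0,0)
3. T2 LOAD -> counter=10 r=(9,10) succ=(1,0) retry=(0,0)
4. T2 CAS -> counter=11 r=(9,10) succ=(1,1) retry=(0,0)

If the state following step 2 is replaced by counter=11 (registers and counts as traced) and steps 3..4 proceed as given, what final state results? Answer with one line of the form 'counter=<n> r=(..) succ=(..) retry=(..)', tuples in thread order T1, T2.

counter=12 r=(9,11) succ=(1,1) retry=(0,0)

state after step 2 := counter=11 r=(9,0) succ=(1,0) retry=(0,0)
3. T2 LOAD -> counter=11 r=(9,11) succ=(1,0) retry=(0,0)
4. T2 CAS -> counter=12 r=(9,11) succ=(1,1) retry=(0,0)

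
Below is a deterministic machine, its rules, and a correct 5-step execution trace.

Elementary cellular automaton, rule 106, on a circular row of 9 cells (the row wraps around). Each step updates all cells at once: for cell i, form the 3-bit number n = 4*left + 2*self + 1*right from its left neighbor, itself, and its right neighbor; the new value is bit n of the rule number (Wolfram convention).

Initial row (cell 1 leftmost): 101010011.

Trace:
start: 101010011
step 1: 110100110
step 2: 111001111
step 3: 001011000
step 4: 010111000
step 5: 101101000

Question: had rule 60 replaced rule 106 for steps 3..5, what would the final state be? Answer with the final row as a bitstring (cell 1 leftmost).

000100010

(re-executing steps 3..5 under rule 60; state before step 3: 111001111)
step 3: 000101000
step 4: 000111100
step 5: 000100010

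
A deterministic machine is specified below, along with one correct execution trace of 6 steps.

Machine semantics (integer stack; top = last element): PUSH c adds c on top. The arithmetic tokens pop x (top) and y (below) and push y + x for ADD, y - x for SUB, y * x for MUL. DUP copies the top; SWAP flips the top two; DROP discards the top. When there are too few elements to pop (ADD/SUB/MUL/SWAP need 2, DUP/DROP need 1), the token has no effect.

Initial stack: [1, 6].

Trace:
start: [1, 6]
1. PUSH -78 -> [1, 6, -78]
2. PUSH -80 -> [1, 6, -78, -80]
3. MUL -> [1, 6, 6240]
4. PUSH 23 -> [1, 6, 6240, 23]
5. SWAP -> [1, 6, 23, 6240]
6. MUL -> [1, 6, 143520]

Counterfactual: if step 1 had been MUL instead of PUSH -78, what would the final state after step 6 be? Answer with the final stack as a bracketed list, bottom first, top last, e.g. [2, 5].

[-11040]

(re-executing from step 1 with the substitution; state before step 1: [1, 6])
1. MUL -> [6]
2. PUSH -80 -> [6, -80]
3. MUL -> [-480]
4. PUSH 23 -> [-480, 23]
5. SWAP -> [23, -480]
6. MUL -> [-11040]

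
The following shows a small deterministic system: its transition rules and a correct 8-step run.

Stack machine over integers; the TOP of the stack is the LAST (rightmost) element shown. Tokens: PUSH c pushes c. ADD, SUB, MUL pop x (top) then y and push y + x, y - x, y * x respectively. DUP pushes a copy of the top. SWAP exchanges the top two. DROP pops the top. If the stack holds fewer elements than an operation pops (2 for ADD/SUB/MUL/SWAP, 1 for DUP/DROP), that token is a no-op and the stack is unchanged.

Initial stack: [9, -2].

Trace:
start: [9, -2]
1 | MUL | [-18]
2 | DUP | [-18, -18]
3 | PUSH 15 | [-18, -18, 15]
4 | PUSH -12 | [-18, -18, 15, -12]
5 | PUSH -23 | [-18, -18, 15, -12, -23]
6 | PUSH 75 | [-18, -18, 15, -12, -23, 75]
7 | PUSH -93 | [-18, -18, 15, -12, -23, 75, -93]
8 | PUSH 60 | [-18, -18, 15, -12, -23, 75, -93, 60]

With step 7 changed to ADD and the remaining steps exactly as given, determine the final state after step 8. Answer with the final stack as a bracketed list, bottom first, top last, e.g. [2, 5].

[-18, -18, 15, -12, 52, 60]

(re-executing from step 7 with the substitution; state before step 7: [-18, -18, 15, -12, -23, 75])
7 | ADD | [-18, -18, 15, -12, 52]
8 | PUSH 60 | [-18, -18, 15, -12, 52, 60]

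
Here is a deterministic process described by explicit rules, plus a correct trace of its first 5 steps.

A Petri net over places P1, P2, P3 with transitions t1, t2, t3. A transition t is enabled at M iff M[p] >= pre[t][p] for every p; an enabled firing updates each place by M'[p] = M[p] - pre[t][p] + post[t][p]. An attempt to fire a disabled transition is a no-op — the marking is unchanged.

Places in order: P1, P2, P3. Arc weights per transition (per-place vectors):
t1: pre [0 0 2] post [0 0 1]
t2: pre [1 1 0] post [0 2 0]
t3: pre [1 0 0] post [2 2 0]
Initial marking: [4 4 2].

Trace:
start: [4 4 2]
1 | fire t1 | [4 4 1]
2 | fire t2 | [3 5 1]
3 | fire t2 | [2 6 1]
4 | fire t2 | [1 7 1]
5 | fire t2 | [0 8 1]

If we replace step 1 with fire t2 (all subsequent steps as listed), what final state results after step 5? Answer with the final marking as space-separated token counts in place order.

0 8 2

(re-executing from step 1 with the substitution; state before step 1: [4 4 2])
1 | fire t2 | [3 5 2]
2 | fire t2 | [2 6 2]
3 | fire t2 | [1 7 2]
4 | fire t2 | [0 8 2]
5 | fire t2 | [0 8 2]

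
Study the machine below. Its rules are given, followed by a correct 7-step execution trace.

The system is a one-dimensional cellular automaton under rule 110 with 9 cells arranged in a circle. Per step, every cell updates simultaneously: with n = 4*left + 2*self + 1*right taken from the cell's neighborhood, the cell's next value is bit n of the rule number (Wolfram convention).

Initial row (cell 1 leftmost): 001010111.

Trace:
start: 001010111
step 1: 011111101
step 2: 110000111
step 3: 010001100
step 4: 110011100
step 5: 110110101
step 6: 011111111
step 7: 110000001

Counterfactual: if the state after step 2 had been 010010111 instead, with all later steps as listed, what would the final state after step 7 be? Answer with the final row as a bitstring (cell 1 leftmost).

state after step 2 := 010010111
step 3: 110111101
step 4: 011100111
step 5: 110101101
step 6: 011111111
step 7: 110000001

110000001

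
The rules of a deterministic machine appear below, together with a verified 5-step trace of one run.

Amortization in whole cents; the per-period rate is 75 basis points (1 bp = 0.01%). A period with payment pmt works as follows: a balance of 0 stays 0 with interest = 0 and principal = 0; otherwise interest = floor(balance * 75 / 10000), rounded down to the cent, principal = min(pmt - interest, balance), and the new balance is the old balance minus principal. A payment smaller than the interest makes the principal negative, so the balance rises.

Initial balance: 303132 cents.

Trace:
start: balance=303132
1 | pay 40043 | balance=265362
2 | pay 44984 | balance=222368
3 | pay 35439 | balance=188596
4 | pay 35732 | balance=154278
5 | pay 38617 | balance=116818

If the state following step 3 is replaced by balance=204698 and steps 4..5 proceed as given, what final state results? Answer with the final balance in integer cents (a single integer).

133162

state after step 3 := balance=204698
4 | pay 35732 | balance=170501
5 | pay 38617 | balance=133162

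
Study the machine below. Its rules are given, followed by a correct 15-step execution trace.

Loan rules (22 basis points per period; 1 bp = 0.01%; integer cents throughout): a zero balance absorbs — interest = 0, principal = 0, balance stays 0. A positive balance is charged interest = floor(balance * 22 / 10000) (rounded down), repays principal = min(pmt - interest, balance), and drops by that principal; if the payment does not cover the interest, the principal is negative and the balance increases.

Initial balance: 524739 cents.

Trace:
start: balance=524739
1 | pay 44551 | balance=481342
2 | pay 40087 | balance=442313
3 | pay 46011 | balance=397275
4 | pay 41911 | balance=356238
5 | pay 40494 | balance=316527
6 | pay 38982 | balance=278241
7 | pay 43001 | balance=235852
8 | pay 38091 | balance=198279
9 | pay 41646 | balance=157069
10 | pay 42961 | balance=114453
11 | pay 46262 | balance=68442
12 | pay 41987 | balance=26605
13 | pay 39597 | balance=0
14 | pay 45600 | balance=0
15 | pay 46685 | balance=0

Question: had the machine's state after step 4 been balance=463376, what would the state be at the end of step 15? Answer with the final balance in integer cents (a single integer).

4381

state after step 4 := balance=463376
5 | pay 40494 | balance=423901
6 | pay 38982 | balance=385851
7 | pay 43001 | balance=343698
8 | pay 38091 | balance=306363
9 | pay 41646 | balance=265390
10 | pay 42961 | balance=223012
11 | pay 46262 | balance=177240
12 | pay 41987 | balance=135642
13 | pay 39597 | balance=96343
14 | pay 45600 | balance=50954
15 | pay 46685 | balance=4381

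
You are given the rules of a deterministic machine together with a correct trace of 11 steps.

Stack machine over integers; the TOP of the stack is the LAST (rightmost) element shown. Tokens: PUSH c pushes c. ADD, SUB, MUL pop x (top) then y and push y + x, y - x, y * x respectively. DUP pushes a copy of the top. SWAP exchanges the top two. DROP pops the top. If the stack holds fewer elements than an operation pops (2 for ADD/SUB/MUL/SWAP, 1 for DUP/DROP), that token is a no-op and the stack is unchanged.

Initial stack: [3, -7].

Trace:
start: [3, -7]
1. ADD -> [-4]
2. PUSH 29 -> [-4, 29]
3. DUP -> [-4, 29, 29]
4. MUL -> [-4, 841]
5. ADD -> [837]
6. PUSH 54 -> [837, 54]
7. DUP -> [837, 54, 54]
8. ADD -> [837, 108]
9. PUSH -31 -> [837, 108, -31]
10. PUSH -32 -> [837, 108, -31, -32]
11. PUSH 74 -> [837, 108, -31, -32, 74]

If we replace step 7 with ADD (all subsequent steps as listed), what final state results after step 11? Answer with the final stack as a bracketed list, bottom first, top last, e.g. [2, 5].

[891, -31, -32, 74]

(re-executing from step 7 with the substitution; state before step 7: [837, 54])
7. ADD -> [891]
8. ADD -> [891]
9. PUSH -31 -> [891, -31]
10. PUSH -32 -> [891, -31, -32]
11. PUSH 74 -> [891, -31, -32, 74]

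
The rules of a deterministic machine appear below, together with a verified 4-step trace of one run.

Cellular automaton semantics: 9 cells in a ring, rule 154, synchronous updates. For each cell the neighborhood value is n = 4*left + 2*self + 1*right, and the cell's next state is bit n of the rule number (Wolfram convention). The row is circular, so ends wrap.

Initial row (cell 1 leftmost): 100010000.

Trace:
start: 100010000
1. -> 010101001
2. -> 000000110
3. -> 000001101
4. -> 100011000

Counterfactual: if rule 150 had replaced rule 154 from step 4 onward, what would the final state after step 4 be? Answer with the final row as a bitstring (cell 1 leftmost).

(re-executing step 4 under rule 150; state before step 4: 000001101)
4. -> 100010001

100010001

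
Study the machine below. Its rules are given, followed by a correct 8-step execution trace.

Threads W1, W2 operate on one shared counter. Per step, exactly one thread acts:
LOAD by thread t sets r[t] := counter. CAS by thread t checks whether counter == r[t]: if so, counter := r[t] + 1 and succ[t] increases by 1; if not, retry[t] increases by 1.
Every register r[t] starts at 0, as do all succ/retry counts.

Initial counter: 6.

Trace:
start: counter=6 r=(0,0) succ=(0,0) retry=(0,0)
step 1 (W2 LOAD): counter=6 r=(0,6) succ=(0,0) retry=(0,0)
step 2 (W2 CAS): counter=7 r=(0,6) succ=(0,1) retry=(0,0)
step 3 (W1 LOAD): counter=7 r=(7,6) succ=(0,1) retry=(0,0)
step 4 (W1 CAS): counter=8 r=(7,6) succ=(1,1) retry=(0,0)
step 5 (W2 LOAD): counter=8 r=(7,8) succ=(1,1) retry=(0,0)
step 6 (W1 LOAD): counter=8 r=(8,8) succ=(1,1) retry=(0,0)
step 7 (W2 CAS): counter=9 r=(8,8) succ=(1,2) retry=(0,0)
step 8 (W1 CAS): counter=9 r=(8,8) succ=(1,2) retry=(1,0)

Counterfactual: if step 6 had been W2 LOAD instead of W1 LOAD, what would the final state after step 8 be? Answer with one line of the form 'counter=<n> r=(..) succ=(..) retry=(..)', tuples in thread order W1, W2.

counter=9 r=(7,8) succ=(1,2) retry=(1,0)

(re-executing from step 6 with the substitution; state before step 6: counter=8 r=(7,8) succ=(1,1) retry=(0,0))
step 6 (W2 LOAD): counter=8 r=(7,8) succ=(1,1) retry=(0,0)
step 7 (W2 CAS): counter=9 r=(7,8) succ=(1,2) retry=(0,0)
step 8 (W1 CAS): counter=9 r=(7,8) succ=(1,2) retry=(1,0)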